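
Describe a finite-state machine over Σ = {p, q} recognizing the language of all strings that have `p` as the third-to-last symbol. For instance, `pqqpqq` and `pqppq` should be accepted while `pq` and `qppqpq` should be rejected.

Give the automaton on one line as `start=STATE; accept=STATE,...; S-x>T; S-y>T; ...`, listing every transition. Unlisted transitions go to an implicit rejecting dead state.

Because acceptance depends on a position counted from the end, the machine has to buffer the most recent 3 symbols. Make each state the string of the last up-to-3 symbols read; on input `x` shift the window left and append `x`. Accept when the buffered window has length 3 and begins with `p`.
15 states suffice.
          p    q  
>  s0     s1   s2 
   s1     s3   s4 
   s2     s5   s6 
   s3     s7   s8 
   s4     s9  s10 
   s5    s11  s12 
   s6    s13  s14 
 * s7     s7   s8 
 * s8     s9  s10 
 * s9    s11  s12 
 * s10   s13  s14 
   s11    s7   s8 
   s12    s9  s10 
   s13   s11  s12 
   s14   s13  s14 
(> = start, * = accepting)

start=s0; accept=s7,s8,s9,s10; s0-p>s1; s0-q>s2; s1-p>s3; s1-q>s4; s2-p>s5; s2-q>s6; s3-p>s7; s3-q>s8; s4-p>s9; s4-q>s10; s5-p>s11; s5-q>s12; s6-p>s13; s6-q>s14; s7-p>s7; s7-q>s8; s8-p>s9; s8-q>s10; s9-p>s11; s9-q>s12; s10-p>s13; s10-q>s14; s11-p>s7; s11-q>s8; s12-p>s9; s12-q>s10; s13-p>s11; s13-q>s12; s14-p>s13; s14-q>s14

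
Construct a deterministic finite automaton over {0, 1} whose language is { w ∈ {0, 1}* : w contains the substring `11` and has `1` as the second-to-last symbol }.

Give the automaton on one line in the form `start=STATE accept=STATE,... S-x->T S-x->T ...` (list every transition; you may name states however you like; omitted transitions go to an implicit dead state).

Run two small machines in parallel and take their product. The first has 3 states tracking whether and how much of `11` has been seen; the second has 7 states tracking the last 2 symbols read. A product state is a pair (one from each), accepting exactly when both do.
With 10 states:
       0  1 
>  A   B  C 
   B   D  E 
   C   F  G 
   D   D  E 
   E   F  G 
   F   D  E 
 * G   H  G 
 * H   I  J 
   I   I  J 
   J   H  G 
(> = start, * = accepting)

start=A accept=G,H A-0->B A-1->C B-0->D B-1->E C-0->F C-1->G D-0->D D-1->E E-0->F E-1->G F-0->D F-1->E G-0->H G-1->G H-0->I H-1->J I-0->I I-1->J J-0->H J-1->G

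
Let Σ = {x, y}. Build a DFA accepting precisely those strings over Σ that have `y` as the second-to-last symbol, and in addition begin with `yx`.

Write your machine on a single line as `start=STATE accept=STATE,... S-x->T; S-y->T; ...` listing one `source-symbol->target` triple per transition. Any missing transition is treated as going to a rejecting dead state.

Handle the two conditions separately and then intersect. One (7 states) tracks the last 2 symbols read; the other (4 states) tracks whether the input so far still matches the prefix `yx`. Each combined state is a pair, one component from each; accept when both components accept.
An 11-state machine:
          x    y  
>  q0     q1   q2 
   q1     q3   q4 
   q2     q5   q6 
   q3     q3   q4 
   q4     q7   q6 
 * q5     q8   q9 
   q6     q7   q6 
   q7     q3   q4 
   q8     q8   q9 
   q9     q5  q10 
 * q10    q5  q10 
(> = start, * = accepting)

start=q0; accept=q5,q10; q0-x->q1; q0-y->q2; q1-x->q3; q1-y->q4; q2-x->q5; q2-y->q6; q3-x->q3; q3-y->q4; q4-x->q7; q4-y->q6; q5-x->q8; q5-y->q9; q6-x->q7; q6-y->q6; q7-x->q3; q7-y->q4; q8-x->q8; q8-y->q9; q9-x->q5; q9-y->q10; q10-x->q5; q10-y->q10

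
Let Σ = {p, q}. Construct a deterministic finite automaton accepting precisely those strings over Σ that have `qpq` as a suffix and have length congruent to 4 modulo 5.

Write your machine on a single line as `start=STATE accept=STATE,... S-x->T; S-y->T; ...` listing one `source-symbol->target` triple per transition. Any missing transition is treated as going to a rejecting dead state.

Run two small machines in parallel and take their product. The first has 4 states tracking how much of the suffix `qpq` has currently been matched; the second has 5 states tracking the input length modulo 5. A product state is a pair (one from each), accepting exactly when both do.
A 20-state machine:
          p    q  
>  s0     s1   s2 
   s1     s3   s4 
   s2     s5   s4 
   s3     s6   s7 
   s4     s8   s7 
   s5     s6   s9 
   s6    s10  s11 
   s7    s12  s11 
   s8    s10  s13 
   s9    s12  s11 
   s10    s0  s14 
   s11   s15  s14 
   s12    s0  s16 
 * s13   s15  s14 
   s14   s17   s2 
   s15    s1  s18 
   s16   s17   s2 
   s17    s3  s19 
   s18    s5   s4 
   s19    s8   s7 
(> = start, * = accepting)

start=s0; accept=s13; s0-p->s1; s0-q->s2; s1-p->s3; s1-q->s4; s2-p->s5; s2-q->s4; s3-p->s6; s3-q->s7; s4-p->s8; s4-q->s7; s5-p->s6; s5-q->s9; s6-p->s10; s6-q->s11; s7-p->s12; s7-q->s11; s8-p->s10; s8-q->s13; s9-p->s12; s9-q->s11; s10-p->s0; s10-q->s14; s11-p->s15; s11-q->s14; s12-p->s0; s12-q->s16; s13-p->s15; s13-q->s14; s14-p->s17; s14-q->s2; s15-p->s1; s15-q->s18; s16-p->s17; s16-q->s2; s17-p->s3; s17-q->s19; s18-p->s5; s18-q->s4; s19-p->s8; s19-q->s7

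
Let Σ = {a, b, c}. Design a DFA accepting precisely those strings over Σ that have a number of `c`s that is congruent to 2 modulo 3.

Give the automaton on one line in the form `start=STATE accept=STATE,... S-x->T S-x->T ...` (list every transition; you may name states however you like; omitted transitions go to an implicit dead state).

Keep the running count of `c`s modulo 3: each `c` advances along the cycle q0 → q1 → q2 → q0 while other symbols loop. Accept at q2.
3 states suffice.
        a   b   c  
>  q0   q0  q0  q1 
   q1   q1  q1  q2 
 * q2   q2  q2  q0 
(> = start, * = accepting)

start=q0 accept=q2 q0-a->q0 q0-b->q0 q0-c->q1 q1-a->q1 q1-b->q1 q1-c->q2 q2-a->q2 q2-b->q2 q2-c->q0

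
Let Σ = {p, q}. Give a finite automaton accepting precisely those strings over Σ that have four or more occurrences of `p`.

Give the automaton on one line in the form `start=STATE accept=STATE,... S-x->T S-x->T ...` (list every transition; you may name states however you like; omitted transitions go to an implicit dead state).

Count `p`s, saturating at 5: states S0 through S4 mean 0 through 4 `p`s seen; S5 means more than 4. Each `p` increments (capped at S5); other symbols loop. Accept from {S4, S5}.
With 6 states:
        p   q  
>  S0   S1  S0 
   S1   S2  S1 
   S2   S3  S2 
   S3   S4  S3 
 * S4   S5  S4 
 * S5   S5  S5 
(> = start, * = accepting)

start=S0 accept=S4,S5 S0-p->S1 S0-q->S0 S1-p->S2 S1-q->S1 S2-p->S3 S2-q->S2 S3-p->S4 S3-q->S3 S4-p->S5 S4-q->S4 S5-p->S5 S5-q->S5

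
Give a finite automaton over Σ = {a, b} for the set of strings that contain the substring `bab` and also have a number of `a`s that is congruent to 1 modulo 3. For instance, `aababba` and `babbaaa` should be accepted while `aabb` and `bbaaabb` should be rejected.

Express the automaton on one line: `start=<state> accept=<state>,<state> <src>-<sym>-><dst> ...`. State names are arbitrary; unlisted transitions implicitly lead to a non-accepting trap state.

start=S0 accept=S8 S0-a->S1 S0-b->S2 S1-a->S3 S1-b->S4 S2-a->S5 S2-b->S2 S3-a->S0 S3-b->S6 S4-a->S7 S4-b->S4 S5-a->S3 S5-b->S8 S6-a->S9 S6-b->S6 S7-a->S0 S7-b->S10 S8-a->S10 S8-b->S8 S9-a->S1 S9-b->S11 S10-a->S11 S10-b->S10 S11-a->S8 S11-b->S11

Run two small machines in parallel and take their product. One (4 states) tracks whether and how much of `bab` has been seen; the other (3 states) tracks the count of `a`s modulo 3. Each combined state is a pair, one component from each; accept when both components accept.
A 12-state machine:
          a    b  
>  S0     S1   S2 
   S1     S3   S4 
   S2     S5   S2 
   S3     S0   S6 
   S4     S7   S4 
   S5     S3   S8 
   S6     S9   S6 
   S7     S0  S10 
 * S8    S10   S8 
   S9     S1  S11 
   S10   S11  S10 
   S11    S8  S11 
(> = start, * = accepting)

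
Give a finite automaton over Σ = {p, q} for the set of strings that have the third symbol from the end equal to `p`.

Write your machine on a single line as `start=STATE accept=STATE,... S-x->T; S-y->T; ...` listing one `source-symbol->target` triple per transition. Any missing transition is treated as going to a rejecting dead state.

start=A; accept=H,I,J,K; A-p->B; A-q->C; B-p->D; B-q->E; C-p->F; C-q->G; D-p->H; D-q->I; E-p->J; E-q->K; F-p->L; F-q->M; G-p->N; G-q->O; H-p->H; H-q->I; I-p->J; I-q->K; J-p->L; J-q->M; K-p->N; K-q->O; L-p->H; L-q->I; M-p->J; M-q->K; N-p->L; N-q->M; O-p->N; O-q->O

A DFA must remember the last 3 symbols (since which symbol is third-to-last isn't known until the input ends). Use one state per possible window of the last ≤3 symbols; accept from those whose window starts with `p`.
15 states suffice.
       p  q 
>  A   B  C 
   B   D  E 
   C   F  G 
   D   H  I 
   E   J  K 
   F   L  M 
   G   N  O 
 * H   H  I 
 * I   J  K 
 * J   L  M 
 * K   N  O 
   L   H  I 
   M   J  K 
   N   L  M 
   O   N  O 
(> = start, * = accepting)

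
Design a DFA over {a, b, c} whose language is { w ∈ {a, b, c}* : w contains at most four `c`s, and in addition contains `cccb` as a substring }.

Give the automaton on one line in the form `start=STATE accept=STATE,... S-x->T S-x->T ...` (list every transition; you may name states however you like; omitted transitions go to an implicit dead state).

Run two small machines in parallel and take their product. The first has 6 states tracking the count of `c`s, saturating at 5; the second has 5 states tracking whether and how much of `cccb` has been seen. A product state is a pair (one from each), accepting exactly when both do. Minimizing collapses redundant product states.
11 states suffice.
          a    b    c  
>  S0     S0   S0   S1 
   S1     S2   S2   S3 
   S2     S2   S2   S4 
   S3     S5   S5   S6 
   S4     S5   S5   S7 
   S5     S5   S5   S5 
   S6     S5   S8   S9 
   S7     S5   S5   S9 
 * S8     S8   S8  S10 
   S9     S5  S10   S5 
 * S10   S10  S10   S5 
(> = start, * = accepting)

start=S0 accept=S8,S10 S0-a->S0 S0-b->S0 S0-c->S1 S1-a->S2 S1-b->S2 S1-c->S3 S2-a->S2 S2-b->S2 S2-c->S4 S3-a->S5 S3-b->S5 S3-c->S6 S4-a->S5 S4-b->S5 S4-c->S7 S5-a->S5 S5-b->S5 S5-c->S5 S6-a->S5 S6-b->S8 S6-c->S9 S7-a->S5 S7-b->S5 S7-c->S9 S8-a->S8 S8-b->S8 S8-c->S10 S9-a->S5 S9-b->S10 S9-c->S5 S10-a->S10 S10-b->S10 S10-c->S5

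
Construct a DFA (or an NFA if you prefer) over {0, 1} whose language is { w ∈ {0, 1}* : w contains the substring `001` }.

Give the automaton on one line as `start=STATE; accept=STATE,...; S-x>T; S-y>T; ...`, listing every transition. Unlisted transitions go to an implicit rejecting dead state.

start=q0; accept=q3; q0-0>q1; q0-1>q0; q1-0>q2; q1-1>q0; q2-0>q2; q2-1>q3; q3-0>q3; q3-1>q3

Track how much of `001` has been matched so far: state q0 is no progress, q3 is the absorbing accept state reached once `001` has occurred. Intermediate states record partial matches; on a mismatch, fall back to the longest reusable overlap.
A 4-state machine:
        0   1  
>  q0   q1  q0 
   q1   q2  q0 
   q2   q2  q3 
 * q3   q3  q3 
(> = start, * = accepting)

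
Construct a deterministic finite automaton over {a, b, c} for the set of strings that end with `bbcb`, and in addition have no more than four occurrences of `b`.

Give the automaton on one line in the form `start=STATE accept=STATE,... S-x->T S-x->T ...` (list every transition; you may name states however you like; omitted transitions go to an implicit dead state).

Build one automaton per condition and run them in lockstep. One (5 states) tracks how much of the suffix `bbcb` has currently been matched; the other (6 states) tracks the count of `b`s, saturating at 5. Each combined state is a pair, one component from each; accept when both components accept.
With 22 states:
          a    b    c  
>  s0     s0   s1   s0 
   s1     s2   s3   s2 
   s2     s2   s4   s2 
   s3     s5   s6   s7 
   s4     s5   s6   s5 
   s5     s5   s8   s5 
   s6     s9  s10  s11 
   s7     s5  s12   s5 
   s8     s9  s10   s9 
   s9     s9  s13   s9 
   s10   s14  s15  s16 
   s11    s9  s17   s9 
 * s12    s9  s10   s9 
   s13   s14  s15  s14 
   s14   s14  s18  s14 
   s15   s19  s15  s20 
   s16   s14  s21  s14 
 * s17   s14  s15  s14 
   s18   s19  s15  s19 
   s19   s19  s18  s19 
   s20   s19  s21  s19 
   s21   s19  s15  s19 
(> = start, * = accepting)

start=s0 accept=s12,s17 s0-a->s0 s0-b->s1 s0-c->s0 s1-a->s2 s1-b->s3 s1-c->s2 s2-a->s2 s2-b->s4 s2-c->s2 s3-a->s5 s3-b->s6 s3-c->s7 s4-a->s5 s4-b->s6 s4-c->s5 s5-a->s5 s5-b->s8 s5-c->s5 s6-a->s9 s6-b->s10 s6-c->s11 s7-a->s5 s7-b->s12 s7-c->s5 s8-a->s9 s8-b->s10 s8-c->s9 s9-a->s9 s9-b->s13 s9-c->s9 s10-a->s14 s10-b->s15 s10-c->s16 s11-a->s9 s11-b->s17 s11-c->s9 s12-a->s9 s12-b->s10 s12-c->s9 s13-a->s14 s13-b->s15 s13-c->s14 s14-a->s14 s14-b->s18 s14-c->s14 s15-a->s19 s15-b->s15 s15-c->s20 s16-a->s14 s16-b->s21 s16-c->s14 s17-a->s14 s17-b->s15 s17-c->s14 s18-a->s19 s18-b->s15 s18-c->s19 s19-a->s19 s19-b->s18 s19-c->s19 s20-a->s19 s20-b->s21 s20-c->s19 s21-a->s19 s21-b->s15 s21-c->s19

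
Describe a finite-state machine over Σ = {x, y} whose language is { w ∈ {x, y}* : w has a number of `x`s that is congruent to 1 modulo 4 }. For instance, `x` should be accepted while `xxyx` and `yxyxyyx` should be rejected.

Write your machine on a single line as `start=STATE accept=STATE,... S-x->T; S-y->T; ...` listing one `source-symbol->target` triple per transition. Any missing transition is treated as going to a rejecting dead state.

Keep the running count of `x`s modulo 4: each `x` advances along the cycle S0 → S1 → S2 → S3 → S0 while other symbols loop. Accept at S1.
With 4 states:
        x   y  
>  S0   S1  S0 
 * S1   S2  S1 
   S2   S3  S2 
   S3   S0  S3 
(> = start, * = accepting)

start=S0; accept=S1; S0-x->S1; S0-y->S0; S1-x->S2; S1-y->S1; S2-x->S3; S2-y->S2; S3-x->S0; S3-y->S3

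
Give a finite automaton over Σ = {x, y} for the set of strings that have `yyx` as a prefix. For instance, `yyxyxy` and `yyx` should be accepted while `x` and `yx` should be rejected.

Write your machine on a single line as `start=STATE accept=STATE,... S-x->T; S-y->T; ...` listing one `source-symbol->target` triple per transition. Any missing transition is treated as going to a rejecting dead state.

start=s0; accept=s3; s0-x->s4; s0-y->s1; s1-x->s4; s1-y->s2; s2-x->s3; s2-y->s4; s3-x->s3; s3-y->s3; s4-x->s4; s4-y->s4

Walk along `yyx` while the input agrees: from s0 take `y` to s1, and so on. Any deviation drops to the rejecting sink s4. Once s3 is reached the prefix is confirmed and every continuation is accepted.
5 states suffice.
        x   y  
>  s0   s4  s1 
   s1   s4  s2 
   s2   s3  s4 
 * s3   s3  s3 
   s4   s4  s4 
(> = start, * = accepting)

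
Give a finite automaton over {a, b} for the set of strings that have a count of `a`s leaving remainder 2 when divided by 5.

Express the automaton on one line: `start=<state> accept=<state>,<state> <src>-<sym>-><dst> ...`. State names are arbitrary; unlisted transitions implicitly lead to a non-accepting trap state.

start=s0 accept=s2 s0-a->s1 s0-b->s0 s1-a->s2 s1-b->s1 s2-a->s3 s2-b->s2 s3-a->s4 s3-b->s3 s4-a->s0 s4-b->s4

Keep the running count of `a`s modulo 5: each `a` advances along the cycle s0 → s1 → s2 → s3 → s4 → s0 while other symbols loop. Accept at s2.
With 5 states:
        a   b  
>  s0   s1  s0 
   s1   s2  s1 
 * s2   s3  s2 
   s3   s4  s3 
   s4   s0  s4 
(> = start, * = accepting)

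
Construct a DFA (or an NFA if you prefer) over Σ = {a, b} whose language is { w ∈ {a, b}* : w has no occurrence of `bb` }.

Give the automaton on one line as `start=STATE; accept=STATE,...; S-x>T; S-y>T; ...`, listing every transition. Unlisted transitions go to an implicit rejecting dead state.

Track partial matches of the forbidden pattern `bb`. State q2 is a dead state reached once `bb` has occurred; every other state accepts. q0 means no part of `bb` is currently matched.
        a   b  
>* q0   q0  q1 
 * q1   q0  q2 
   q2   q2  q2 
(> = start, * = accepting)

start=q0; accept=q0,q1; q0-a>q0; q0-b>q1; q1-a>q0; q1-b>q2; q2-a>q2; q2-b>q2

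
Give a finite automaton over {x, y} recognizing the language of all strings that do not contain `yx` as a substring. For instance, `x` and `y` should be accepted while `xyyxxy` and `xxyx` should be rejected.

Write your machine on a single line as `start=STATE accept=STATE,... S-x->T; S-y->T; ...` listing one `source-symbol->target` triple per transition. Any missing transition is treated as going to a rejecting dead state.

start=s0; accept=s0,s1; s0-x->s0; s0-y->s1; s1-x->s2; s1-y->s1; s2-x->s2; s2-y->s2

This is the complement of 'contains `yx`'. Use the same substring-matching states — s0 through s2 holding how much of `yx` has just been matched — but flip the accepting set: everything except the trap s2 accepts.
A 3-state machine:
        x   y  
>* s0   s0  s1 
 * s1   s2  s1 
   s2   s2  s2 
(> = start, * = accepting)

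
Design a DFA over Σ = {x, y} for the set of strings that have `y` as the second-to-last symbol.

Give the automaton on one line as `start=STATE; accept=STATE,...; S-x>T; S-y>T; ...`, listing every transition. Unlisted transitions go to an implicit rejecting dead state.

start=S0; accept=S5,S6; S0-x>S1; S0-y>S2; S1-x>S3; S1-y>S4; S2-x>S5; S2-y>S6; S3-x>S3; S3-y>S4; S4-x>S5; S4-y>S6; S5-x>S3; S5-y>S4; S6-x>S5; S6-y>S6

Because acceptance depends on a position counted from the end, the machine has to buffer the most recent 2 symbols. Make each state the string of the last up-to-2 symbols read; on input `x` shift the window left and append `x`. Accept when the buffered window has length 2 and begins with `y`.
        x   y  
>  S0   S1  S2 
   S1   S3  S4 
   S2   S5  S6 
   S3   S3  S4 
   S4   S5  S6 
 * S5   S3  S4 
 * S6   S5  S6 
(> = start, * = accepting)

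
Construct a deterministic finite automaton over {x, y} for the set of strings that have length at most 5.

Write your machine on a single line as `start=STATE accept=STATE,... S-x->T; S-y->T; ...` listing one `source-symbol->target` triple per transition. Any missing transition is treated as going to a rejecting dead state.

start=q0; accept=q0,q1,q2,q3,q4,q5; q0-x->q1; q0-y->q1; q1-x->q2; q1-y->q2; q2-x->q3; q2-y->q3; q3-x->q4; q3-y->q4; q4-x->q5; q4-y->q5; q5-x->q6; q5-y->q6; q6-x->q6; q6-y->q6

Count input length up to 6: every symbol moves from q0 toward q6, which means 'more than 5' and absorbs. Accept from {q0, q1, q2, q3, q4, q5}.
        x   y  
>* q0   q1  q1 
 * q1   q2  q2 
 * q2   q3  q3 
 * q3   q4  q4 
 * q4   q5  q5 
 * q5   q6  q6 
   q6   q6  q6 
(> = start, * = accepting)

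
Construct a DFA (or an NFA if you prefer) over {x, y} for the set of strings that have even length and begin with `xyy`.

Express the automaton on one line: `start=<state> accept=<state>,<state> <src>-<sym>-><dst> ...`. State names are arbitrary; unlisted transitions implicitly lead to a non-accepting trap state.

Build one automaton per condition and run them in lockstep. One (2 states) tracks the input length modulo 2; the other (5 states) tracks whether the input so far still matches the prefix `xyy`. Each combined state is a pair, one component from each; accept when both components accept.
A 7-state machine:
        x   y  
>  S0   S1  S2 
   S1   S3  S4 
   S2   S3  S3 
   S3   S2  S2 
   S4   S2  S5 
   S5   S6  S6 
 * S6   S5  S5 
(> = start, * = accepting)

start=S0 accept=S6 S0-x->S1 S0-y->S2 S1-x->S3 S1-y->S4 S2-x->S3 S2-y->S3 S3-x->S2 S3-y->S2 S4-x->S2 S4-y->S5 S5-x->S6 S5-y->S6 S6-x->S5 S6-y->S5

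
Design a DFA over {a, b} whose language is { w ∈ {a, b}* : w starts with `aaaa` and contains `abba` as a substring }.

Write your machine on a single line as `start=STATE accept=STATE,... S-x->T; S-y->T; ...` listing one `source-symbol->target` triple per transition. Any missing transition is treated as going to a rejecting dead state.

Run two small machines in parallel and take their product. The first has 6 states tracking whether the input so far still matches the prefix `aaaa`; the second has 5 states tracking whether and how much of `abba` has been seen. A product state is a pair (one from each), accepting exactly when both do.
A 14-state machine:
          a    b  
>  q0     q1   q2 
   q1     q3   q4 
   q2     q5   q2 
   q3     q6   q4 
   q4     q5   q7 
   q5     q5   q4 
   q6     q8   q4 
   q7     q9   q2 
   q8     q8  q10 
   q9     q9   q9 
   q10    q8  q11 
   q11   q12  q13 
 * q12   q12  q12 
   q13    q8  q13 
(> = start, * = accepting)

start=q0; accept=q12; q0-a->q1; q0-b->q2; q1-a->q3; q1-b->q4; q2-a->q5; q2-b->q2; q3-a->q6; q3-b->q4; q4-a->q5; q4-b->q7; q5-a->q5; q5-b->q4; q6-a->q8; q6-b->q4; q7-a->q9; q7-b->q2; q8-a->q8; q8-b->q10; q9-a->q9; q9-b->q9; q10-a->q8; q10-b->q11; q11-a->q12; q11-b->q13; q12-a->q12; q12-b->q12; q13-a->q8; q13-b->q13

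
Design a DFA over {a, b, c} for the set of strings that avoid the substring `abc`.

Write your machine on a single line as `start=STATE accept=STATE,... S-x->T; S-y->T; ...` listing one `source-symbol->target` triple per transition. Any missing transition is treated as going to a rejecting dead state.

This is the complement of 'contains `abc`'. Use the same substring-matching states — S0 through S3 holding how much of `abc` has just been matched — but flip the accepting set: everything except the trap S3 accepts.
        a   b   c  
>* S0   S1  S0  S0 
 * S1   S1  S2  S0 
 * S2   S1  S0  S3 
   S3   S3  S3  S3 
(> = start, * = accepting)

start=S0; accept=S0,S1,S2; S0-a->S1; S0-b->S0; S0-c->S0; S1-a->S1; S1-b->S2; S1-c->S0; S2-a->S1; S2-b->S0; S2-c->S3; S3-a->S3; S3-b->S3; S3-c->S3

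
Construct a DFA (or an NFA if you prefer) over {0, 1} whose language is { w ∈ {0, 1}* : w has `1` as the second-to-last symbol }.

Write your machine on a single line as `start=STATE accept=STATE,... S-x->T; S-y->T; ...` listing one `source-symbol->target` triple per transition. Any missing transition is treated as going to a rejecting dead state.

start=S0; accept=S5,S6; S0-0->S1; S0-1->S2; S1-0->S3; S1-1->S4; S2-0->S5; S2-1->S6; S3-0->S3; S3-1->S4; S4-0->S5; S4-1->S6; S5-0->S3; S5-1->S4; S6-0->S5; S6-1->S6

A DFA must remember the last 2 symbols (since which symbol is second-to-last isn't known until the input ends). Use one state per possible window of the last ≤2 symbols; accept from those whose window starts with `1`.
        0   1  
>  S0   S1  S2 
   S1   S3  S4 
   S2   S5  S6 
   S3   S3  S4 
   S4   S5  S6 
 * S5   S3  S4 
 * S6   S5  S6 
(> = start, * = accepting)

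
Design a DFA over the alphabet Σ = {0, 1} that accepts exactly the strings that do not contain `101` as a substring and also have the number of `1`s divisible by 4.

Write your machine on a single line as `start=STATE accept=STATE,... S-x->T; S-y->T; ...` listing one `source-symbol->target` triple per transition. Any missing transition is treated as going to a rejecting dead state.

start=q0; accept=q0,q10,q12; q0-0->q0; q0-1->q1; q1-0->q2; q1-1->q3; q2-0->q4; q2-1->q5; q3-0->q6; q3-1->q7; q4-0->q4; q4-1->q3; q5-0->q5; q5-1->q5; q6-0->q8; q6-1->q5; q7-0->q9; q7-1->q10; q8-0->q8; q8-1->q7; q9-0->q11; q9-1->q5; q10-0->q12; q10-1->q1; q11-0->q11; q11-1->q10; q12-0->q0; q12-1->q5

Build one automaton per condition and run them in lockstep. The first has 4 states tracking partial matches of the forbidden pattern `101`; the second has 4 states tracking the count of `1`s modulo 4. A product state is a pair (one from each), accepting exactly when both do. Equivalent product states are then merged.
With 13 states:
          0    1  
>* q0     q0   q1 
   q1     q2   q3 
   q2     q4   q5 
   q3     q6   q7 
   q4     q4   q3 
   q5     q5   q5 
   q6     q8   q5 
   q7     q9  q10 
   q8     q8   q7 
   q9    q11   q5 
 * q10   q12   q1 
   q11   q11  q10 
 * q12    q0   q5 
(> = start, * = accepting)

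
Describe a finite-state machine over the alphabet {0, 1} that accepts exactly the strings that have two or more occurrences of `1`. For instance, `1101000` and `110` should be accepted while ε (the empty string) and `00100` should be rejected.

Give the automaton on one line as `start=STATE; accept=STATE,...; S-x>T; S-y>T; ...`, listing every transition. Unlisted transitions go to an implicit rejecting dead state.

start=q0; accept=q2,q3; q0-0>q0; q0-1>q1; q1-0>q1; q1-1>q2; q2-0>q2; q2-1>q3; q3-0>q3; q3-1>q3

Only the number of `1`s matters, and only up to 3. Make a chain q0 → q1 → q2 → q3 advanced by each `1` (with q3 absorbing); every other symbol self-loops. The accepting set is {q2, q3}.
With 4 states:
        0   1  
>  q0   q0  q1 
   q1   q1  q2 
 * q2   q2  q3 
 * q3   q3  q3 
(> = start, * = accepting)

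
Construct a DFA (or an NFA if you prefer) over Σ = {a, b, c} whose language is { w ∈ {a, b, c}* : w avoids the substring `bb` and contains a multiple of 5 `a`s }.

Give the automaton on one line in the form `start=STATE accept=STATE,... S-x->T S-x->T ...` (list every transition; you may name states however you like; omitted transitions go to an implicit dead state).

Run two small machines in parallel and take their product. The first has 3 states tracking partial matches of the forbidden pattern `bb`; the second has 5 states tracking the count of `a`s modulo 5. A product state is a pair (one from each), accepting exactly when both do. Equivalent product states are then merged.
An 11-state machine:
          a    b    c  
>* s0     s1   s2   s0 
   s1     s3   s4   s1 
 * s2     s1   s5   s0 
   s3     s6   s7   s3 
   s4     s3   s5   s1 
   s5     s5   s5   s5 
   s6     s8   s9   s6 
   s7     s6   s5   s3 
   s8     s0  s10   s8 
   s9     s8   s5   s6 
   s10    s0   s5   s8 
(> = start, * = accepting)

start=s0 accept=s0,s2 s0-a->s1 s0-b->s2 s0-c->s0 s1-a->s3 s1-b->s4 s1-c->s1 s2-a->s1 s2-b->s5 s2-c->s0 s3-a->s6 s3-b->s7 s3-c->s3 s4-a->s3 s4-b->s5 s4-c->s1 s5-a->s5 s5-b->s5 s5-c->s5 s6-a->s8 s6-b->s9 s6-c->s6 s7-a->s6 s7-b->s5 s7-c->s3 s8-a->s0 s8-b->s10 s8-c->s8 s9-a->s8 s9-b->s5 s9-c->s6 s10-a->s0 s10-b->s5 s10-c->s8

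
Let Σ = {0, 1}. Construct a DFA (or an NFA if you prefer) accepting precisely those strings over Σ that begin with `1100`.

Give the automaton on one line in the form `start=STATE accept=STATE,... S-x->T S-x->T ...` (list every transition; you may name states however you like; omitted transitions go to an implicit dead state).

start=q0 accept=q4 q0-0->q5 q0-1->q1 q1-0->q5 q1-1->q2 q2-0->q3 q2-1->q5 q3-0->q4 q3-1->q5 q4-0->q4 q4-1->q4 q5-0->q5 q5-1->q5

Check the first 4 symbols one by one: q0 through q3 record how many have matched `1100` so far; any wrong symbol goes to the dead state q5. After all 4 match we enter the accepting sink q4.
        0   1  
>  q0   q5  q1 
   q1   q5  q2 
   q2   q3  q5 
   q3   q4  q5 
 * q4   q4  q4 
   q5   q5  q5 
(> = start, * = accepting)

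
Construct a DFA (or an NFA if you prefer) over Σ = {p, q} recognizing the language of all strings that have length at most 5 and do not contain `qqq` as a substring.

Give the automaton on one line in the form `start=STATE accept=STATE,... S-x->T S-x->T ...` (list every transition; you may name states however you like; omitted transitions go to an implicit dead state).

Run two small machines in parallel and take their product. The first has 7 states tracking the input length, saturating at 6; the second has 4 states tracking partial matches of the forbidden pattern `qqq`. A product state is a pair (one from each), accepting exactly when both do. Minimizing collapses redundant product states.
13 states suffice.
       p  q 
>* A   B  C 
 * B   D  E 
 * C   D  F 
 * D   G  H 
 * E   G  I 
 * F   G  J 
 * G   K  K 
 * H   K  L 
 * I   K  J 
   J   J  J 
 * K   M  M 
 * L   M  J 
 * M   J  J 
(> = start, * = accepting)

start=A accept=A,B,C,D,E,F,G,H,I,K,L,M A-p->B A-q->C B-p->D B-q->E C-p->D C-q->F D-p->G D-q->H E-p->G E-q->I F-p->G F-q->J G-p->K G-q->K H-p->K H-q->L I-p->K I-q->J J-p->J J-q->J K-p->M K-q->M L-p->M L-q->J M-p->J M-q->J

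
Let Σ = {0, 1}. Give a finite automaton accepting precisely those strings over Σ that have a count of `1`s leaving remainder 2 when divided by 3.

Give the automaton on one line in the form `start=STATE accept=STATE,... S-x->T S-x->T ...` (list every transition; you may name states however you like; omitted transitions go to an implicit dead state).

Keep the running count of `1`s modulo 3: each `1` advances along the cycle q0 → q1 → q2 → q0 while other symbols loop. Accept at q2.
With 3 states:
        0   1  
>  q0   q0  q1 
   q1   q1  q2 
 * q2   q2  q0 
(> = start, * = accepting)

start=q0 accept=q2 q0-0->q0 q0-1->q1 q1-0->q1 q1-1->q2 q2-0->q2 q2-1->q0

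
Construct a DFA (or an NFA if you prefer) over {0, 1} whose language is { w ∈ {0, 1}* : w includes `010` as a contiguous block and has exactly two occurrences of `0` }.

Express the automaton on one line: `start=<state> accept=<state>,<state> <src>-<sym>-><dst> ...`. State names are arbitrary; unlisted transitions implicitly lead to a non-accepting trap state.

start=q0 accept=q6 q0-0->q1 q0-1->q0 q1-0->q2 q1-1->q3 q2-0->q4 q2-1->q5 q3-0->q6 q3-1->q7 q4-0->q4 q4-1->q8 q5-0->q9 q5-1->q10 q6-0->q9 q6-1->q6 q7-0->q2 q7-1->q7 q8-0->q9 q8-1->q11 q9-0->q9 q9-1->q9 q10-0->q4 q10-1->q10 q11-0->q4 q11-1->q11

Run two small machines in parallel and take their product. One (4 states) tracks whether and how much of `010` has been seen; the other (4 states) tracks the count of `0`s, saturating at 3. Each combined state is a pair, one component from each; accept when both components accept.
          0    1  
>  q0     q1   q0 
   q1     q2   q3 
   q2     q4   q5 
   q3     q6   q7 
   q4     q4   q8 
   q5     q9  q10 
 * q6     q9   q6 
   q7     q2   q7 
   q8     q9  q11 
   q9     q9   q9 
   q10    q4  q10 
   q11    q4  q11 
(> = start, * = accepting)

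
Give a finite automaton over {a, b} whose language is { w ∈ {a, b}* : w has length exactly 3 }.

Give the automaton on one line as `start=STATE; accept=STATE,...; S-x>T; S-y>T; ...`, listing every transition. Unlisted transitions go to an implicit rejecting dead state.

Count input length up to 4: every symbol moves from q0 toward q4, which means 'more than 3' and absorbs. Accept from {q3}.
A 5-state machine:
        a   b  
>  q0   q1  q1 
   q1   q2  q2 
   q2   q3  q3 
 * q3   q4  q4 
   q4   q4  q4 
(> = start, * = accepting)

start=q0; accept=q3; q0-a>q1; q0-b>q1; q1-a>q2; q1-b>q2; q2-a>q3; q2-b>q3; q3-a>q4; q3-b>q4; q4-a>q4; q4-b>q4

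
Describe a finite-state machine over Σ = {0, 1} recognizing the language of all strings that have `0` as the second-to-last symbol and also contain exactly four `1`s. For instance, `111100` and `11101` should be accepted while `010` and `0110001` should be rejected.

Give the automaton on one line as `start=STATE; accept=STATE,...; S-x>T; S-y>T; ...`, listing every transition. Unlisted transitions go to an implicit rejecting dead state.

Handle the two conditions separately and then intersect. One (7 states) tracks the last 2 symbols read; the other (6 states) tracks the count of `1`s, saturating at 5. Each combined state is a pair, one component from each; accept when both components accept. After merging equivalent states the machine shrinks.
With 10 states:
        0   1  
>  q0   q0  q1 
   q1   q1  q2 
   q2   q2  q3 
   q3   q4  q5 
   q4   q4  q6 
   q5   q7  q8 
 * q6   q7  q8 
   q7   q9  q8 
   q8   q8  q8 
 * q9   q9  q8 
(> = start, * = accepting)

start=q0; accept=q6,q9; q0-0>q0; q0-1>q1; q1-0>q1; q1-1>q2; q2-0>q2; q2-1>q3; q3-0>q4; q3-1>q5; q4-0>q4; q4-1>q6; q5-0>q7; q5-1>q8; q6-0>q7; q6-1>q8; q7-0>q9; q7-1>q8; q8-0>q8; q8-1>q8; q9-0>q9; q9-1>q8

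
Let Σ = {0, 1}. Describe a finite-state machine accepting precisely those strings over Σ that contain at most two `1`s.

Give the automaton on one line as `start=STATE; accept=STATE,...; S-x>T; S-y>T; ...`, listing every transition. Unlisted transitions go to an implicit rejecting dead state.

start=s0; accept=s0,s1,s2; s0-0>s0; s0-1>s1; s1-0>s1; s1-1>s2; s2-0>s2; s2-1>s3; s3-0>s3; s3-1>s3

Count `1`s, saturating at 3: states s0 through s2 mean 0 through 2 `1`s seen; s3 means more than 2. Each `1` increments (capped at s3); other symbols loop. Accept from {s0, s1, s2}.
4 states suffice.
        0   1  
>* s0   s0  s1 
 * s1   s1  s2 
 * s2   s2  s3 
   s3   s3  s3 
(> = start, * = accepting)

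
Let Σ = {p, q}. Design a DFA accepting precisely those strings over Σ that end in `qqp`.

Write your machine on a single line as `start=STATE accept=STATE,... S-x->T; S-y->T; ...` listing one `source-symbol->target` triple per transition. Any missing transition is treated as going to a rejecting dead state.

start=s0; accept=s3; s0-p->s0; s0-q->s1; s1-p->s0; s1-q->s2; s2-p->s3; s2-q->s2; s3-p->s0; s3-q->s1

Let each state record the length of the longest suffix of the input read so far that is also a prefix of `qqp`. s1 means the last symbol is `q`; s2 means the last 2 symbols are `qq`; s3 means the last 3 symbols are `qqp`. Accept only at s3, where the string currently ends in `qqp`.
        p   q  
>  s0   s0  s1 
   s1   s0  s2 
   s2   s3  s2 
 * s3   s0  s1 
(> = start, * = accepting)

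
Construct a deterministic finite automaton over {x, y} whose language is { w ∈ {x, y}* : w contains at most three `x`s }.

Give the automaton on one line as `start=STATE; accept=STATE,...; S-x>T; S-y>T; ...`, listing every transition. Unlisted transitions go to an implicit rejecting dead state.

Only the number of `x`s matters, and only up to 4. Make a chain A → B → C → D → E advanced by each `x` (with E absorbing); every other symbol self-loops. The accepting set is {A, B, C, D}.
A 5-state machine:
       x  y 
>* A   B  A 
 * B   C  B 
 * C   D  C 
 * D   E  D 
   E   E  E 
(> = start, * = accepting)

start=A; accept=A,B,C,D; A-x>B; A-y>A; B-x>C; B-y>B; C-x>D; C-y>C; D-x>E; D-y>D; E-x>E; E-y>E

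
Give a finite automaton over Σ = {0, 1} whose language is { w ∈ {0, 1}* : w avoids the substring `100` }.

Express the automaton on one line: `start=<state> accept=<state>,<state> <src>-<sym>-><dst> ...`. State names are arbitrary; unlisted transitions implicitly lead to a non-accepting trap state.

This is the complement of 'contains `100`'. Use the same substring-matching states — A through D holding how much of `100` has just been matched — but flip the accepting set: everything except the trap D accepts.
       0  1 
>* A   A  B 
 * B   C  B 
 * C   D  B 
   D   D  D 
(> = start, * = accepting)

start=A accept=A,B,C A-0->A A-1->B B-0->C B-1->B C-0->D C-1->B D-0->D D-1->D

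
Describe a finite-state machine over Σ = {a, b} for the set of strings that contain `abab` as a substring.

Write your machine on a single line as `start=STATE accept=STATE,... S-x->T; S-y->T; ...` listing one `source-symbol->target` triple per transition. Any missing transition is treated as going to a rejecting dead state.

States S0..S3 record the length of the longest prefix of `abab` that matches the current input suffix. Reaching S4 means `abab` has been seen, and we stay there forever. Accept from S4.
5 states suffice.
        a   b  
>  S0   S1  S0 
   S1   S1  S2 
   S2   S3  S0 
   S3   S1  S4 
 * S4   S4  S4 
(> = start, * = accepting)

start=S0; accept=S4; S0-a->S1; S0-b->S0; S1-a->S1; S1-b->S2; S2-a->S3; S2-b->S0; S3-a->S1; S3-b->S4; S4-a->S4; S4-b->S4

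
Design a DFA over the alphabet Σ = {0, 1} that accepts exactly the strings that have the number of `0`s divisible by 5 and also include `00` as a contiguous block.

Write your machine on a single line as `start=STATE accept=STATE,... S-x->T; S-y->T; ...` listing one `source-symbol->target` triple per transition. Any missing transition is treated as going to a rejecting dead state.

start=A; accept=I; A-0->B; A-1->A; B-0->C; B-1->D; C-0->E; C-1->C; D-0->F; D-1->D; E-0->G; E-1->E; F-0->E; F-1->H; G-0->I; G-1->G; H-0->J; H-1->H; I-0->K; I-1->I; J-0->G; J-1->L; K-0->C; K-1->K; L-0->M; L-1->L; M-0->I; M-1->N; N-0->O; N-1->N; O-0->K; O-1->A

Run two small machines in parallel and take their product. The first has 5 states tracking the count of `0`s modulo 5; the second has 3 states tracking whether and how much of `00` has been seen. A product state is a pair (one from each), accepting exactly when both do.
With 15 states:
       0  1 
>  A   B  A 
   B   C  D 
   C   E  C 
   D   F  D 
   E   G  E 
   F   E  H 
   G   I  G 
   H   J  H 
 * I   K  I 
   J   G  L 
   K   C  K 
   L   M  L 
   M   I  N 
   N   O  N 
   O   K  A 
(> = start, * = accepting)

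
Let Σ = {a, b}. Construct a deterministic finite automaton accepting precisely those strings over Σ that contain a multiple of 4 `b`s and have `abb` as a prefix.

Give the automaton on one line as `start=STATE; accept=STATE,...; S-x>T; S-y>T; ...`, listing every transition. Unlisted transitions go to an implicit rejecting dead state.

Build one automaton per condition and run them in lockstep. The first has 4 states tracking the count of `b`s modulo 4; the second has 5 states tracking whether the input so far still matches the prefix `abb`. A product state is a pair (one from each), accepting exactly when both do.
11 states suffice.
          a    b  
>  S0     S1   S2 
   S1     S3   S4 
   S2     S2   S5 
   S3     S3   S2 
   S4     S2   S6 
   S5     S5   S7 
   S6     S6   S8 
   S7     S7   S3 
   S8     S8   S9 
 * S9     S9  S10 
   S10   S10   S6 
(> = start, * = accepting)

start=S0; accept=S9; S0-a>S1; S0-b>S2; S1-a>S3; S1-b>S4; S2-a>S2; S2-b>S5; S3-a>S3; S3-b>S2; S4-a>S2; S4-b>S6; S5-a>S5; S5-b>S7; S6-a>S6; S6-b>S8; S7-a>S7; S7-b>S3; S8-a>S8; S8-b>S9; S9-a>S9; S9-b>S10; S10-a>S10; S10-b>S6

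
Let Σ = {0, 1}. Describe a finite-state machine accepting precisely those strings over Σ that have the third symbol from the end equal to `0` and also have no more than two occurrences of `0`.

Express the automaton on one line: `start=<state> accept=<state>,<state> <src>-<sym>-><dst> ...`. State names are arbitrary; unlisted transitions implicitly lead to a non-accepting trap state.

Handle the two conditions separately and then intersect. One (15 states) tracks the last 3 symbols read; the other (4 states) tracks the count of `0`s, saturating at 3. Each combined state is a pair, one component from each; accept when both components accept. Equivalent product states are then merged.
          0    1  
>  s0     s1   s0 
   s1     s2   s3 
   s2     s4   s5 
   s3     s6   s7 
   s4     s4   s4 
 * s5     s4   s8 
 * s6     s4   s9 
 * s7    s10  s11 
 * s8     s4   s4 
   s9     s4   s8 
   s10    s4   s9 
   s11   s10  s11 
(> = start, * = accepting)

start=s0 accept=s5,s6,s7,s8 s0-0->s1 s0-1->s0 s1-0->s2 s1-1->s3 s2-0->s4 s2-1->s5 s3-0->s6 s3-1->s7 s4-0->s4 s4-1->s4 s5-0->s4 s5-1->s8 s6-0->s4 s6-1->s9 s7-0->s10 s7-1->s11 s8-0->s4 s8-1->s4 s9-0->s4 s9-1->s8 s10-0->s4 s10-1->s9 s11-0->s10 s11-1->s11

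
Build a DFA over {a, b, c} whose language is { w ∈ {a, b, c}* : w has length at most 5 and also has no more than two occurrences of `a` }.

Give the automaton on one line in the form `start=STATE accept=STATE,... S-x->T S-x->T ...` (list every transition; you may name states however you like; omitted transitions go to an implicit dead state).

Build one automaton per condition and run them in lockstep. The first has 7 states tracking the input length, saturating at 6; the second has 4 states tracking the count of `a`s, saturating at 3. A product state is a pair (one from each), accepting exactly when both do. Equivalent product states are then merged.
          a    b    c  
>* s0     s1   s2   s2 
 * s1     s3   s4   s4 
 * s2     s4   s5   s5 
 * s3     s6   s7   s7 
 * s4     s7   s8   s8 
 * s5     s8   s9   s9 
   s6     s6   s6   s6 
 * s7     s6  s10  s10 
 * s8    s10  s11  s11 
 * s9    s11  s11  s11 
 * s10    s6  s12  s12 
 * s11   s12  s12  s12 
 * s12    s6   s6   s6 
(> = start, * = accepting)

start=s0 accept=s0,s1,s2,s3,s4,s5,s7,s8,s9,s10,s11,s12 s0-a->s1 s0-b->s2 s0-c->s2 s1-a->s3 s1-b->s4 s1-c->s4 s2-a->s4 s2-b->s5 s2-c->s5 s3-a->s6 s3-b->s7 s3-c->s7 s4-a->s7 s4-b->s8 s4-c->s8 s5-a->s8 s5-b->s9 s5-c->s9 s6-a->s6 s6-b->s6 s6-c->s6 s7-a->s6 s7-b->s10 s7-c->s10 s8-a->s10 s8-b->s11 s8-c->s11 s9-a->s11 s9-b->s11 s9-c->s11 s10-a->s6 s10-b->s12 s10-c->s12 s11-a->s12 s11-b->s12 s11-c->s12 s12-a->s6 s12-b->s6 s12-c->s6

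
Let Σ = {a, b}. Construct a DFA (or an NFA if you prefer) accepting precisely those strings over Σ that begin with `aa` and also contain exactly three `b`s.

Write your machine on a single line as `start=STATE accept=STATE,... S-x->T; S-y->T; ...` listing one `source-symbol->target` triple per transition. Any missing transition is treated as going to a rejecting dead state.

Handle the two conditions separately and then intersect. One (4 states) tracks whether the input so far still matches the prefix `aa`; the other (5 states) tracks the count of `b`s, saturating at 4. Each combined state is a pair, one component from each; accept when both components accept. Equivalent product states are then merged.
With 7 states:
        a   b  
>  s0   s1  s2 
   s1   s3  s2 
   s2   s2  s2 
   s3   s3  s4 
   s4   s4  s5 
   s5   s5  s6 
 * s6   s6  s2 
(> = start, * = accepting)

start=s0; accept=s6; s0-a->s1; s0-b->s2; s1-a->s3; s1-b->s2; s2-a->s2; s2-b->s2; s3-a->s3; s3-b->s4; s4-a->s4; s4-b->s5; s5-a->s5; s5-b->s6; s6-a->s6; s6-b->s2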